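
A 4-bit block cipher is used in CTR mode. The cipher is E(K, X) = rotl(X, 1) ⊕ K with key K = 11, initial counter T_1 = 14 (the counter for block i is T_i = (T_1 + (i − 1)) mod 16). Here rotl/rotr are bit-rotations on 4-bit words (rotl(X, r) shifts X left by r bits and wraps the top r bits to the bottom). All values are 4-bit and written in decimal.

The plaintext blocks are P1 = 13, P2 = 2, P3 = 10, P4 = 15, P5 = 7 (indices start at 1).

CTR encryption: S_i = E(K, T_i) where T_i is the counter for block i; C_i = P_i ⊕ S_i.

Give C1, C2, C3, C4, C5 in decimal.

C1: T = 14, S = E(K, T) = 6; 13 ⊕ 6 = 11.
C2: T = 15, S = E(K, T) = 4; 2 ⊕ 4 = 6.
C3: T = 0, S = E(K, T) = 11; 10 ⊕ 11 = 1.
C4: T = 1, S = E(K, T) = 9; 15 ⊕ 9 = 6.
C5: T = 2, S = E(K, T) = 15; 7 ⊕ 15 = 8.

C1 = 11, C2 = 6, C3 = 1, C4 = 6, C5 = 8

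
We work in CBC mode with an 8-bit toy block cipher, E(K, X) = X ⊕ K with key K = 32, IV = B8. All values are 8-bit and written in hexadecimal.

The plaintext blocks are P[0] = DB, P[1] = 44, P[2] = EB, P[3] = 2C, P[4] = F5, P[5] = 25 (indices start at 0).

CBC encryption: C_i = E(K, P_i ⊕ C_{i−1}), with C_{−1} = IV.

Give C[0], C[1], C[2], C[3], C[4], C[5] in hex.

C[0] = 51, C[1] = 27, C[2] = FE, C[3] = E0, C[4] = 27, C[5] = 30

C[0]: P[0] ⊕ B8 = 63; E(K, 63) = 51.
C[1]: P[1] ⊕ 51 = 15; E(K, 15) = 27.
C[2]: P[2] ⊕ 27 = CC; E(K, CC) = FE.
C[3]: P[3] ⊕ FE = D2; E(K, D2) = E0.
C[4]: P[4] ⊕ E0 = 15; E(K, 15) = 27.
C[5]: P[5] ⊕ 27 = 02; E(K, 02) = 30.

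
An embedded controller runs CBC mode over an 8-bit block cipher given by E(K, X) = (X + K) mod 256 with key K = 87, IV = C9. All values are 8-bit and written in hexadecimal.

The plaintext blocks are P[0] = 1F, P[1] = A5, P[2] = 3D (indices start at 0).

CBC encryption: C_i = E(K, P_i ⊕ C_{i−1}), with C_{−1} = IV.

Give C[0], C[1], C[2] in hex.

C[0]: P[0] ⊕ C9 = D6; E(K, D6) = 5D.
C[1]: P[1] ⊕ 5D = F8; E(K, F8) = 7F.
C[2]: P[2] ⊕ 7F = 42; E(K, 42) = C9.

C[0] = 5D, C[1] = 7F, C[2] = C9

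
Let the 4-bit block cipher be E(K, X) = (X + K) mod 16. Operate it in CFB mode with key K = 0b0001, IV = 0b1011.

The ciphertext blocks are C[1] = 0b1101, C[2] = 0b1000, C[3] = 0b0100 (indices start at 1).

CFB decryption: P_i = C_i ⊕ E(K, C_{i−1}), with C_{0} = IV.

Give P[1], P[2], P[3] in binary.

P[1]: E(K, 0b1011) = 0b1100; 0b1101 ⊕ 0b1100 = 0b0001.
P[2]: E(K, 0b1101) = 0b1110; 0b1000 ⊕ 0b1110 = 0b0110.
P[3]: E(K, 0b1000) = 0b1001; 0b0100 ⊕ 0b1001 = 0b1101.

P[1] = 0b0001, P[2] = 0b0110, P[3] = 0b1101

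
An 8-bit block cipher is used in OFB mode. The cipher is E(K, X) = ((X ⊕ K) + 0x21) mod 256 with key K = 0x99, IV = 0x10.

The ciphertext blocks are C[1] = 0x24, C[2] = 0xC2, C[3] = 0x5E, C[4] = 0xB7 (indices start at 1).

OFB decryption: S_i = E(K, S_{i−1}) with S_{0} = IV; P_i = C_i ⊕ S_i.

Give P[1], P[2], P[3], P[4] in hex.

P[1]: S = E(K, 0x10) = 0xAA; 0x24 ⊕ 0xAA = 0x8E.
P[2]: S = E(K, 0xAA) = 0x54; 0xC2 ⊕ 0x54 = 0x96.
P[3]: S = E(K, 0x54) = 0xEE; 0x5E ⊕ 0xEE = 0xB0.
P[4]: S = E(K, 0xEE) = 0x98; 0xB7 ⊕ 0x98 = 0x2F.

P[1] = 0x8E, P[2] = 0x96, P[3] = 0xB0, P[4] = 0x2F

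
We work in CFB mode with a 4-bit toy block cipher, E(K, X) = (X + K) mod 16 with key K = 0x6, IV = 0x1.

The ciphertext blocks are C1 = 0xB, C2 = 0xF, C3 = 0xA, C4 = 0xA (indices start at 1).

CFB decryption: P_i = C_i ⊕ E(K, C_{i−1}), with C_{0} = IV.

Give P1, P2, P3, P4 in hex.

P1 = 0xC, P2 = 0xE, P3 = 0xF, P4 = 0xA

P1: E(K, 0x1) = 0x7; 0xB ⊕ 0x7 = 0xC.
P2: E(K, 0xB) = 0x1; 0xF ⊕ 0x1 = 0xE.
P3: E(K, 0xF) = 0x5; 0xA ⊕ 0x5 = 0xF.
P4: E(K, 0xA) = 0x0; 0xA ⊕ 0x0 = 0xA.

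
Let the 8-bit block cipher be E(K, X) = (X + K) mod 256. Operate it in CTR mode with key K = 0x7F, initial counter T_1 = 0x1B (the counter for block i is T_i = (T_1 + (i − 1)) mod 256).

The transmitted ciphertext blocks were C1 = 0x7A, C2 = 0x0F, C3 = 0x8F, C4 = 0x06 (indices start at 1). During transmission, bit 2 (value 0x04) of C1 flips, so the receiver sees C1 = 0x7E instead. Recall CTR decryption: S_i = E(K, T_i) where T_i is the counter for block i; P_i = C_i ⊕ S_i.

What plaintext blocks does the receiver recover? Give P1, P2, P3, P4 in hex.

P1 = 0xE4, P2 = 0x94, P3 = 0x13, P4 = 0x9B

Only C1 changed, to 0x7E. In CTR, a change in C_i flips the same bit in P_i only; the keystream is unaffected. Decrypting the received ciphertext:
P1: T = 0x1B, S = E(K, T) = 0x9A; 0x7E ⊕ 0x9A = 0xE4.
P2: T = 0x1C, S = E(K, T) = 0x9B; 0x0F ⊕ 0x9B = 0x94.
P3: T = 0x1D, S = E(K, T) = 0x9C; 0x8F ⊕ 0x9C = 0x13.
P4: T = 0x1E, S = E(K, T) = 0x9D; 0x06 ⊕ 0x9D = 0x9B.
Blocks that differ from the original plaintext: P1.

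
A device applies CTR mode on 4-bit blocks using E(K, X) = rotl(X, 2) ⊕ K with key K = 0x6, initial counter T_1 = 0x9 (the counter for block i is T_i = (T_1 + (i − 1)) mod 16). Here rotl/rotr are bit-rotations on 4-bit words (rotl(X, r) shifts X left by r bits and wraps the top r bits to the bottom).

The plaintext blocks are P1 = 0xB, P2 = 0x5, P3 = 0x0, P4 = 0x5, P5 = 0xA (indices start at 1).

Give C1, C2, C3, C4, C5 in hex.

CTR encryption: S_i = E(K, T_i) where T_i is the counter for block i; C_i = P_i ⊕ S_i.
C1: T = 0x9, S = E(K, T) = 0x0; 0xB ⊕ 0x0 = 0xB.
C2: T = 0xA, S = E(K, T) = 0xC; 0x5 ⊕ 0xC = 0x9.
C3: T = 0xB, S = E(K, T) = 0x8; 0x0 ⊕ 0x8 = 0x8.
C4: T = 0xC, S = E(K, T) = 0x5; 0x5 ⊕ 0x5 = 0x0.
C5: T = 0xD, S = E(K, T) = 0x1; 0xA ⊕ 0x1 = 0xB.

C1 = 0xB, C2 = 0x9, C3 = 0x8, C4 = 0x0, C5 = 0xB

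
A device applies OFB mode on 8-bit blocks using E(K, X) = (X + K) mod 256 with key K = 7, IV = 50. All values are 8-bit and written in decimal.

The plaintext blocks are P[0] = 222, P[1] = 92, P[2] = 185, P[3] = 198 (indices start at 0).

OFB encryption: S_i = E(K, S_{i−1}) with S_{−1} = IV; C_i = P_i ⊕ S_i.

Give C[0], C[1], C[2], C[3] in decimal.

C[0] = 231, C[1] = 28, C[2] = 254, C[3] = 136

C[0]: S = E(K, 50) = 57; 222 ⊕ 57 = 231.
C[1]: S = E(K, 57) = 64; 92 ⊕ 64 = 28.
C[2]: S = E(K, 64) = 71; 185 ⊕ 71 = 254.
C[3]: S = E(K, 71) = 78; 198 ⊕ 78 = 136.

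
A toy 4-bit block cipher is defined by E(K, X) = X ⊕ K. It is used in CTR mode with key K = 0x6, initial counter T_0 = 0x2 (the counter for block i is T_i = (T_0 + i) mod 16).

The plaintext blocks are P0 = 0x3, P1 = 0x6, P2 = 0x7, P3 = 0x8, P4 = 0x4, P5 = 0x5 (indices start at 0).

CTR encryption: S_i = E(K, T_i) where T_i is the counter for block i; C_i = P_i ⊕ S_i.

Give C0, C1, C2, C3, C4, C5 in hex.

C0 = 0x7, C1 = 0x3, C2 = 0x5, C3 = 0xB, C4 = 0x4, C5 = 0x4

C0: T = 0x2, S = E(K, T) = 0x4; 0x3 ⊕ 0x4 = 0x7.
C1: T = 0x3, S = E(K, T) = 0x5; 0x6 ⊕ 0x5 = 0x3.
C2: T = 0x4, S = E(K, T) = 0x2; 0x7 ⊕ 0x2 = 0x5.
C3: T = 0x5, S = E(K, T) = 0x3; 0x8 ⊕ 0x3 = 0xB.
C4: T = 0x6, S = E(K, T) = 0x0; 0x4 ⊕ 0x0 = 0x4.
C5: T = 0x7, S = E(K, T) = 0x1; 0x5 ⊕ 0x1 = 0x4.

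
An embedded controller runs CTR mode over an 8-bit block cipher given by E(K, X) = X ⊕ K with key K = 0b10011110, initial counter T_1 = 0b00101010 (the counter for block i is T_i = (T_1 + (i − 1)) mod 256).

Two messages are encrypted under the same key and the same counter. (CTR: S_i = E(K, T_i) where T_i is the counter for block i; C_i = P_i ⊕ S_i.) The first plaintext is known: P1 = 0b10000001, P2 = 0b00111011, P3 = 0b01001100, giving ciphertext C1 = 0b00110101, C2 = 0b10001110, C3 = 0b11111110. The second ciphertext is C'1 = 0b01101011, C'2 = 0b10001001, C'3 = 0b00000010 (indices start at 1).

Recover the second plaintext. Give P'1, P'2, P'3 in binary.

P'1 = 0b11011111, P'2 = 0b00111100, P'3 = 0b10110000

In CTR with a reused counter, both messages share the same keystream S_i, so C_i ⊕ C'_i = P_i ⊕ P'_i and thus P'_i = P_i ⊕ C_i ⊕ C'_i.
P'1: 0b10000001 ⊕ 0b00110101 ⊕ 0b01101011 = 0b11011111.
P'2: 0b00111011 ⊕ 0b10001110 ⊕ 0b10001001 = 0b00111100.
P'3: 0b01001100 ⊕ 0b11111110 ⊕ 0b00000010 = 0b10110000.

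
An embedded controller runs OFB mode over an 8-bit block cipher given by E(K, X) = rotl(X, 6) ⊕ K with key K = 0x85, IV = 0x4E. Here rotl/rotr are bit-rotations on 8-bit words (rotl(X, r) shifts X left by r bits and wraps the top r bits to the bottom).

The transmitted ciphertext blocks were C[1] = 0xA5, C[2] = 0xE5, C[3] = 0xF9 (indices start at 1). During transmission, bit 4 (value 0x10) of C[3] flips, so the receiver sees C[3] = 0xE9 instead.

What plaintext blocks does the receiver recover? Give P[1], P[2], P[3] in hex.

P[1] = 0xB3, P[2] = 0xE5, P[3] = 0x6C

OFB decryption: S_i = E(K, S_{i−1}) with S_{0} = IV; P_i = C_i ⊕ S_i.
Only C[3] changed, to 0xE9. In OFB, a change in C_i flips the same bit in P_i only; the keystream is unaffected. Decrypting the received ciphertext:
P[1]: S = E(K, 0x4E) = 0x16; 0xA5 ⊕ 0x16 = 0xB3.
P[2]: S = E(K, 0x16) = 0x00; 0xE5 ⊕ 0x00 = 0xE5.
P[3]: S = E(K, 0x00) = 0x85; 0xE9 ⊕ 0x85 = 0x6C.
Blocks that differ from the original plaintext: P[3].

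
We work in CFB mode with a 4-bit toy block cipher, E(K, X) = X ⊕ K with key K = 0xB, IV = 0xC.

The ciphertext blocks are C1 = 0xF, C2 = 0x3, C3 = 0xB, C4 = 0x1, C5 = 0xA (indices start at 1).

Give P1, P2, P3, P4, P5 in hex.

CFB decryption: P_i = C_i ⊕ E(K, C_{i−1}), with C_{0} = IV.
P1: E(K, 0xC) = 0x7; 0xF ⊕ 0x7 = 0x8.
P2: E(K, 0xF) = 0x4; 0x3 ⊕ 0x4 = 0x7.
P3: E(K, 0x3) = 0x8; 0xB ⊕ 0x8 = 0x3.
P4: E(K, 0xB) = 0x0; 0x1 ⊕ 0x0 = 0x1.
P5: E(K, 0x1) = 0xA; 0xA ⊕ 0xA = 0x0.

P1 = 0x8, P2 = 0x7, P3 = 0x3, P4 = 0x1, P5 = 0x0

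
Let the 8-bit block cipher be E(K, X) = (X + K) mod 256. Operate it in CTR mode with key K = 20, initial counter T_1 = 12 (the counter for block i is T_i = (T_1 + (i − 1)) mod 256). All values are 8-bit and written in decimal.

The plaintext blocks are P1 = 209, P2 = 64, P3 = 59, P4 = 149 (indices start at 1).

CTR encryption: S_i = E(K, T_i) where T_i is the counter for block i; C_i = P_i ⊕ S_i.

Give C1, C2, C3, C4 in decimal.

C1: T = 12, S = E(K, T) = 32; 209 ⊕ 32 = 241.
C2: T = 13, S = E(K, T) = 33; 64 ⊕ 33 = 97.
C3: T = 14, S = E(K, T) = 34; 59 ⊕ 34 = 25.
C4: T = 15, S = E(K, T) = 35; 149 ⊕ 35 = 182.

C1 = 241, C2 = 97, C3 = 25, C4 = 182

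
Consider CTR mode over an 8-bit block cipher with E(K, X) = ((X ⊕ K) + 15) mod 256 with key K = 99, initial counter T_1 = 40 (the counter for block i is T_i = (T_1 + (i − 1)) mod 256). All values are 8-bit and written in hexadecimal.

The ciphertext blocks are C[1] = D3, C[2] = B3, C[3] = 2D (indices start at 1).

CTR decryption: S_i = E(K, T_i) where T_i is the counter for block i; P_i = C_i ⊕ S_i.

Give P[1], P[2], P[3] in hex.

P[1]: T = 40, S = E(K, T) = EE; D3 ⊕ EE = 3D.
P[2]: T = 41, S = E(K, T) = ED; B3 ⊕ ED = 5E.
P[3]: T = 42, S = E(K, T) = F0; 2D ⊕ F0 = DD.

P[1] = 3D, P[2] = 5E, P[3] = DD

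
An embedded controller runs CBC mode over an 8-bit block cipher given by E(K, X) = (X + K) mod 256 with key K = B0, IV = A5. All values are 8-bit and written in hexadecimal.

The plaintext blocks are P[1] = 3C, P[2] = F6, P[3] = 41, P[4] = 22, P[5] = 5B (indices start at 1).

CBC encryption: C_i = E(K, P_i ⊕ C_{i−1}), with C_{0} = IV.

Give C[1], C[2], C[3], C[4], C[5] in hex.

C[1]: P[1] ⊕ A5 = 99; E(K, 99) = 49.
C[2]: P[2] ⊕ 49 = BF; E(K, BF) = 6F.
C[3]: P[3] ⊕ 6F = 2E; E(K, 2E) = DE.
C[4]: P[4] ⊕ DE = FC; E(K, FC) = AC.
C[5]: P[5] ⊕ AC = F7; E(K, F7) = A7.

C[1] = 49, C[2] = 6F, C[3] = DE, C[4] = AC, C[5] = A7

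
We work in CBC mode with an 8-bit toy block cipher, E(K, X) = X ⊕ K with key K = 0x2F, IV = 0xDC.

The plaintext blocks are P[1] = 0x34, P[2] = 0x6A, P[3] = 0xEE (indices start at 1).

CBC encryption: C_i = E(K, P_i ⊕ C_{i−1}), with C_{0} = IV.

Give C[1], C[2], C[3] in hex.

C[1] = 0xC7, C[2] = 0x82, C[3] = 0x43

C[1]: P[1] ⊕ 0xDC = 0xE8; E(K, 0xE8) = 0xC7.
C[2]: P[2] ⊕ 0xC7 = 0xAD; E(K, 0xAD) = 0x82.
C[3]: P[3] ⊕ 0x82 = 0x6C; E(K, 0x6C) = 0x43.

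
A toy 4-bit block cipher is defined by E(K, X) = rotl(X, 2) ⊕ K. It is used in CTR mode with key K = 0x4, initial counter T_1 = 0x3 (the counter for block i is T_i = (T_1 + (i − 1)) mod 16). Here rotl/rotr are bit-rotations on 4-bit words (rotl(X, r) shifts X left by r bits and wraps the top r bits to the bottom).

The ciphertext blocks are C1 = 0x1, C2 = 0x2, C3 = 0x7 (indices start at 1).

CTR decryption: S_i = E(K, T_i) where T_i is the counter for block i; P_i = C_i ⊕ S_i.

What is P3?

P3 = 0x6

P3: T = 0x5, S = E(K, T) = 0x1; 0x7 ⊕ 0x1 = 0x6.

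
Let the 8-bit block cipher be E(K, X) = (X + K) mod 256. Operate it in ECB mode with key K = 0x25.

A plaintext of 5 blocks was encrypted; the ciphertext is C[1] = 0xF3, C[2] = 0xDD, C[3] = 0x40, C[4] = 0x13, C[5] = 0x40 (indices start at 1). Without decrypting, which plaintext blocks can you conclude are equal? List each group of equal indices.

P[3] = P[5]

ECB encrypts each block independently with the same key, so equal ciphertext blocks imply equal plaintext blocks.
C[3] = C[5] = 0x40, so P[3] = P[5].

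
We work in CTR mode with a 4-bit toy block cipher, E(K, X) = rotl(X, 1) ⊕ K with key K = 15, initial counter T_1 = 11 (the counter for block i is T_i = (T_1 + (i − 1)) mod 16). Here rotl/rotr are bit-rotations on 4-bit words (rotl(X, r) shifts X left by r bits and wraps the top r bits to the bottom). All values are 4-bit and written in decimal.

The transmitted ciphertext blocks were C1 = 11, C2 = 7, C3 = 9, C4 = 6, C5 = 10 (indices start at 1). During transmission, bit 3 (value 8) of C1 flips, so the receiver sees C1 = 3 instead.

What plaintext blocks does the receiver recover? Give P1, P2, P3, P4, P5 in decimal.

CTR decryption: S_i = E(K, T_i) where T_i is the counter for block i; P_i = C_i ⊕ S_i.
Only C1 changed, to 3. In CTR, a change in C_i flips the same bit in P_i only; the keystream is unaffected. Decrypting the received ciphertext:
P1: T = 11, S = E(K, T) = 8; 3 ⊕ 8 = 11.
P2: T = 12, S = E(K, T) = 6; 7 ⊕ 6 = 1.
P3: T = 13, S = E(K, T) = 4; 9 ⊕ 4 = 13.
P4: T = 14, S = E(K, T) = 2; 6 ⊕ 2 = 4.
P5: T = 15, S = E(K, T) = 0; 10 ⊕ 0 = 10.
Blocks that differ from the original plaintext: P1.

P1 = 11, P2 = 1, P3 = 13, P4 = 4, P5 = 10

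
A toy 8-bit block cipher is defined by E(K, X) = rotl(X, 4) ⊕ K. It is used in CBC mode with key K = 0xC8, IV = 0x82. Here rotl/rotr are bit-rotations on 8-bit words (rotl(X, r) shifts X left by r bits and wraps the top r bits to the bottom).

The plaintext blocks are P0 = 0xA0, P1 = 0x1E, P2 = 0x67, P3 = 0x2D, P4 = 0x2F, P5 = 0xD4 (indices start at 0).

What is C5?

C5 = 0x50

CBC encryption: C_i = E(K, P_i ⊕ C_{i−1}), with C_{−1} = IV.
C0: P0 ⊕ 0x82 = 0x22; E(K, 0x22) = 0xEA.
C1: P1 ⊕ 0xEA = 0xF4; E(K, 0xF4) = 0x87.
C2: P2 ⊕ 0x87 = 0xE0; E(K, 0xE0) = 0xC6.
C3: P3 ⊕ 0xC6 = 0xEB; E(K, 0xEB) = 0x76.
C4: P4 ⊕ 0x76 = 0x59; E(K, 0x59) = 0x5D.
C5: P5 ⊕ 0x5D = 0x89; E(K, 0x89) = 0x50.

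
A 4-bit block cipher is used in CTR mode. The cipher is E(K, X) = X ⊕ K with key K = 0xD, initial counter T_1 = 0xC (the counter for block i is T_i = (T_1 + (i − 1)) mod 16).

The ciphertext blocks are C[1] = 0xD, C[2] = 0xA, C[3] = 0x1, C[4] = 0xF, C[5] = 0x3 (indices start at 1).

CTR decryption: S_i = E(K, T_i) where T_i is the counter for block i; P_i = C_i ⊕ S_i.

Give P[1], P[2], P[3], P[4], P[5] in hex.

P[1] = 0xC, P[2] = 0xA, P[3] = 0x2, P[4] = 0xD, P[5] = 0xE

P[1]: T = 0xC, S = E(K, T) = 0x1; 0xD ⊕ 0x1 = 0xC.
P[2]: T = 0xD, S = E(K, T) = 0x0; 0xA ⊕ 0x0 = 0xA.
P[3]: T = 0xE, S = E(K, T) = 0x3; 0x1 ⊕ 0x3 = 0x2.
P[4]: T = 0xF, S = E(K, T) = 0x2; 0xF ⊕ 0x2 = 0xD.
P[5]: T = 0x0, S = E(K, T) = 0xD; 0x3 ⊕ 0xD = 0xE.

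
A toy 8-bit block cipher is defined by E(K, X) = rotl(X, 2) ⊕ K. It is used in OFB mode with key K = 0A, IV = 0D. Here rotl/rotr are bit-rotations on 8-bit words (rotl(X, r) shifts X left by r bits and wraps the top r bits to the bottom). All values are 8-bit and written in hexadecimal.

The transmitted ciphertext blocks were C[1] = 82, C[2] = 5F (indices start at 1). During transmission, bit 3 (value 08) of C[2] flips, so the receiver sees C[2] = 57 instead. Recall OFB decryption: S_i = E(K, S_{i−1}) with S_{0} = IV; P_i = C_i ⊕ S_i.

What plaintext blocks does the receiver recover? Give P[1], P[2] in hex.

Only C[2] changed, to 57. In OFB, a change in C_i flips the same bit in P_i only; the keystream is unaffected. Decrypting the received ciphertext:
P[1]: S = E(K, 0D) = 3E; 82 ⊕ 3E = BC.
P[2]: S = E(K, 3E) = F2; 57 ⊕ F2 = A5.
Blocks that differ from the original plaintext: P[2].

P[1] = BC, P[2] = A5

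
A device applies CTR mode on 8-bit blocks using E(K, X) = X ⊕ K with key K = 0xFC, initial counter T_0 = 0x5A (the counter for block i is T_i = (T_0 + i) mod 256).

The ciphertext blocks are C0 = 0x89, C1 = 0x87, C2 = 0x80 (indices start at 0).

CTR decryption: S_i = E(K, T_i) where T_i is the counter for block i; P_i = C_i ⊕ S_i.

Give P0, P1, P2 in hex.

P0 = 0x2F, P1 = 0x20, P2 = 0x20

P0: T = 0x5A, S = E(K, T) = 0xA6; 0x89 ⊕ 0xA6 = 0x2F.
P1: T = 0x5B, S = E(K, T) = 0xA7; 0x87 ⊕ 0xA7 = 0x20.
P2: T = 0x5C, S = E(K, T) = 0xA0; 0x80 ⊕ 0xA0 = 0x20.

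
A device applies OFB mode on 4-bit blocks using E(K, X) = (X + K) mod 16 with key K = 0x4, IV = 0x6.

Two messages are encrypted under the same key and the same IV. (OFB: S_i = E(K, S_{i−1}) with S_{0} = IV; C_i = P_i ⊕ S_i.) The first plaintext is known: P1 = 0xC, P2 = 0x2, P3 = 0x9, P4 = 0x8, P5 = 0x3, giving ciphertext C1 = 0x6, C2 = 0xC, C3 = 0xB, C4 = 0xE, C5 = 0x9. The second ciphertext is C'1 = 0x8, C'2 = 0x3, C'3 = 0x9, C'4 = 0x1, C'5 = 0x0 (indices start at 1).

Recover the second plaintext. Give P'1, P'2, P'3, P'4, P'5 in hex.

P'1 = 0x2, P'2 = 0xD, P'3 = 0xB, P'4 = 0x7, P'5 = 0xA

In OFB with a reused IV, both messages share the same keystream S_i, so C_i ⊕ C'_i = P_i ⊕ P'_i and thus P'_i = P_i ⊕ C_i ⊕ C'_i.
P'1: 0xC ⊕ 0x6 ⊕ 0x8 = 0x2.
P'2: 0x2 ⊕ 0xC ⊕ 0x3 = 0xD.
P'3: 0x9 ⊕ 0xB ⊕ 0x9 = 0xB.
P'4: 0x8 ⊕ 0xE ⊕ 0x1 = 0x7.
P'5: 0x3 ⊕ 0x9 ⊕ 0x0 = 0xA.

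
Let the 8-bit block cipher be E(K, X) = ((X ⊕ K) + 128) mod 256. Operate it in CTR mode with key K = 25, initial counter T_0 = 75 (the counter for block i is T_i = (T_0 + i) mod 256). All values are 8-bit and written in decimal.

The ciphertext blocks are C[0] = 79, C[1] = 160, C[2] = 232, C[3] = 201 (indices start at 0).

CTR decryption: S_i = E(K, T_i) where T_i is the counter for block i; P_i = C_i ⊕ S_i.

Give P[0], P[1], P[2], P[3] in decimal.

P[0]: T = 75, S = E(K, T) = 210; 79 ⊕ 210 = 157.
P[1]: T = 76, S = E(K, T) = 213; 160 ⊕ 213 = 117.
P[2]: T = 77, S = E(K, T) = 212; 232 ⊕ 212 = 60.
P[3]: T = 78, S = E(K, T) = 215; 201 ⊕ 215 = 30.

P[0] = 157, P[1] = 117, P[2] = 60, P[3] = 30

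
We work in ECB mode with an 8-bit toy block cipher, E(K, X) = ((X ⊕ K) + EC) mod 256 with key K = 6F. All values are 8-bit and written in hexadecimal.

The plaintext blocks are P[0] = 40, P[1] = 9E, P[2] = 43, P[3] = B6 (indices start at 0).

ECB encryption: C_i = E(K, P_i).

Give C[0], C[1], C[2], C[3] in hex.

C[0] = 1B, C[1] = DD, C[2] = 18, C[3] = C5

C[0]: E(K, 40) = 1B.
C[1]: E(K, 9E) = DD.
C[2]: E(K, 43) = 18.
C[3]: E(K, B6) = C5.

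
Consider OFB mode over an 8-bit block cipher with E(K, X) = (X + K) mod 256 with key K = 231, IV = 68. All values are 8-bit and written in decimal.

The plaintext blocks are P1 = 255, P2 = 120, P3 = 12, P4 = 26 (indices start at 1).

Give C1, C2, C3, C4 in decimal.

OFB encryption: S_i = E(K, S_{i−1}) with S_{0} = IV; C_i = P_i ⊕ S_i.
C1: S = E(K, 68) = 43; 255 ⊕ 43 = 212.
C2: S = E(K, 43) = 18; 120 ⊕ 18 = 106.
C3: S = E(K, 18) = 249; 12 ⊕ 249 = 245.
C4: S = E(K, 249) = 224; 26 ⊕ 224 = 250.

C1 = 212, C2 = 106, C3 = 245, C4 = 250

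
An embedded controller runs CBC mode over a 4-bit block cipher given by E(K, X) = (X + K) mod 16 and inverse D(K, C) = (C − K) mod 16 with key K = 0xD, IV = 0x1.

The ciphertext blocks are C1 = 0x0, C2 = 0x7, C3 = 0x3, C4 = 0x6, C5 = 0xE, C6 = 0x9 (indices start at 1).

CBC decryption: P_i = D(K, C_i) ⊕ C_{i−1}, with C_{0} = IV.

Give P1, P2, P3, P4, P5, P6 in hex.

P1: D(K, 0x0) = 0x3; 0x3 ⊕ 0x1 = 0x2.
P2: D(K, 0x7) = 0xA; 0xA ⊕ 0x0 = 0xA.
P3: D(K, 0x3) = 0x6; 0x6 ⊕ 0x7 = 0x1.
P4: D(K, 0x6) = 0x9; 0x9 ⊕ 0x3 = 0xA.
P5: D(K, 0xE) = 0x1; 0x1 ⊕ 0x6 = 0x7.
P6: D(K, 0x9) = 0xC; 0xC ⊕ 0xE = 0x2.

P1 = 0x2, P2 = 0xA, P3 = 0x1, P4 = 0xA, P5 = 0x7, P6 = 0x2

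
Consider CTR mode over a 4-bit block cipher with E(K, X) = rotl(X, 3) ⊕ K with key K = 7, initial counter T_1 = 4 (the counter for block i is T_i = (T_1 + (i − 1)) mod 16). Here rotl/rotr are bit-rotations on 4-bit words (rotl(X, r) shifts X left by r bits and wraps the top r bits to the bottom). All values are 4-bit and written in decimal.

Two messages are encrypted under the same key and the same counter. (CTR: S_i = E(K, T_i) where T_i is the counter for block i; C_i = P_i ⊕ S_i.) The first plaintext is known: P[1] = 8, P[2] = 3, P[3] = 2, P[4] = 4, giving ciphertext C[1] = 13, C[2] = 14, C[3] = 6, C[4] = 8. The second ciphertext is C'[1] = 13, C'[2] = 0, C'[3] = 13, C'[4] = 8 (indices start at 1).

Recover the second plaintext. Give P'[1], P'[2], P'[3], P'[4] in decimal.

In CTR with a reused counter, both messages share the same keystream S_i, so C_i ⊕ C'_i = P_i ⊕ P'_i and thus P'_i = P_i ⊕ C_i ⊕ C'_i.
P'[1]: 8 ⊕ 13 ⊕ 13 = 8.
P'[2]: 3 ⊕ 14 ⊕ 0 = 13.
P'[3]: 2 ⊕ 6 ⊕ 13 = 9.
P'[4]: 4 ⊕ 8 ⊕ 8 = 4.

P'[1] = 8, P'[2] = 13, P'[3] = 9, P'[4] = 4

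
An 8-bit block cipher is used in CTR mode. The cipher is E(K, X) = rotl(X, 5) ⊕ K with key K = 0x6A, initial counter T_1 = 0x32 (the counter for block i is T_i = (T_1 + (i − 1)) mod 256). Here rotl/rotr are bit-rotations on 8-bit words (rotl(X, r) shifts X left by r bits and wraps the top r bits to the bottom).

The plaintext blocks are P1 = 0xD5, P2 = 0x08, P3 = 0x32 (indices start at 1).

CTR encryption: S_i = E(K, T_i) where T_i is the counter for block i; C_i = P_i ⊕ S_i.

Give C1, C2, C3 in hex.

C1 = 0xF9, C2 = 0x04, C3 = 0xDE

C1: T = 0x32, S = E(K, T) = 0x2C; 0xD5 ⊕ 0x2C = 0xF9.
C2: T = 0x33, S = E(K, T) = 0x0C; 0x08 ⊕ 0x0C = 0x04.
C3: T = 0x34, S = E(K, T) = 0xEC; 0x32 ⊕ 0xEC = 0xDE.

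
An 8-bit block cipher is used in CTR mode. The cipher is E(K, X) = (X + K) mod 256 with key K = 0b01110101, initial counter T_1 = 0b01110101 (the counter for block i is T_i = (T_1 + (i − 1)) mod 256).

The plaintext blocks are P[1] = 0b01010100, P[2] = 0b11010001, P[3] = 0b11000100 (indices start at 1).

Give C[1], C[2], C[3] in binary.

CTR encryption: S_i = E(K, T_i) where T_i is the counter for block i; C_i = P_i ⊕ S_i.
C[1]: T = 0b01110101, S = E(K, T) = 0b11101010; 0b01010100 ⊕ 0b11101010 = 0b10111110.
C[2]: T = 0b01110110, S = E(K, T) = 0b11101011; 0b11010001 ⊕ 0b11101011 = 0b00111010.
C[3]: T = 0b01110111, S = E(K, T) = 0b11101100; 0b11000100 ⊕ 0b11101100 = 0b00101000.

C[1] = 0b10111110, C[2] = 0b00111010, C[3] = 0b00101000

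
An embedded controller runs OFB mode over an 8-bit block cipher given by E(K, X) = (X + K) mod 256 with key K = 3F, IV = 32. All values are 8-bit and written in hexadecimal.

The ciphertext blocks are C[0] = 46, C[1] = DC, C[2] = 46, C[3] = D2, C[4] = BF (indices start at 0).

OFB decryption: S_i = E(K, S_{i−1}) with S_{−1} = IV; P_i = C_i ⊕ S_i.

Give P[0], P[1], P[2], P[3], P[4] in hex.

P[0]: S = E(K, 32) = 71; 46 ⊕ 71 = 37.
P[1]: S = E(K, 71) = B0; DC ⊕ B0 = 6C.
P[2]: S = E(K, B0) = EF; 46 ⊕ EF = A9.
P[3]: S = E(K, EF) = 2E; D2 ⊕ 2E = FC.
P[4]: S = E(K, 2E) = 6D; BF ⊕ 6D = D2.

P[0] = 37, P[1] = 6C, P[2] = A9, P[3] = FC, P[4] = D2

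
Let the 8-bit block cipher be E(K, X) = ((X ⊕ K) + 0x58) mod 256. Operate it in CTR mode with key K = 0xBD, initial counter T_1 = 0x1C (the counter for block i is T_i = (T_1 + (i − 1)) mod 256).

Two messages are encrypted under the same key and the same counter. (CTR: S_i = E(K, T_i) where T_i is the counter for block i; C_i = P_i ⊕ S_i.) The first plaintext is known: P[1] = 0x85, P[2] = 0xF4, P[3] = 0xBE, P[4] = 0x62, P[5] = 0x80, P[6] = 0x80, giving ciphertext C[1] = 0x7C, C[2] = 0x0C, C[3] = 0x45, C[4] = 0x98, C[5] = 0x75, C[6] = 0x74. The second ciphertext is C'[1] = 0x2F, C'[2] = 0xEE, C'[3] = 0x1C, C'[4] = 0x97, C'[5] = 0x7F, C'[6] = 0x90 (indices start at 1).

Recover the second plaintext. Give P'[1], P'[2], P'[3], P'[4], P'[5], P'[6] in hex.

P'[1] = 0xD6, P'[2] = 0x16, P'[3] = 0xE7, P'[4] = 0x6D, P'[5] = 0x8A, P'[6] = 0x64

In CTR with a reused counter, both messages share the same keystream S_i, so C_i ⊕ C'_i = P_i ⊕ P'_i and thus P'_i = P_i ⊕ C_i ⊕ C'_i.
P'[1]: 0x85 ⊕ 0x7C ⊕ 0x2F = 0xD6.
P'[2]: 0xF4 ⊕ 0x0C ⊕ 0xEE = 0x16.
P'[3]: 0xBE ⊕ 0x45 ⊕ 0x1C = 0xE7.
P'[4]: 0x62 ⊕ 0x98 ⊕ 0x97 = 0x6D.
P'[5]: 0x80 ⊕ 0x75 ⊕ 0x7F = 0x8A.
P'[6]: 0x80 ⊕ 0x74 ⊕ 0x90 = 0x64.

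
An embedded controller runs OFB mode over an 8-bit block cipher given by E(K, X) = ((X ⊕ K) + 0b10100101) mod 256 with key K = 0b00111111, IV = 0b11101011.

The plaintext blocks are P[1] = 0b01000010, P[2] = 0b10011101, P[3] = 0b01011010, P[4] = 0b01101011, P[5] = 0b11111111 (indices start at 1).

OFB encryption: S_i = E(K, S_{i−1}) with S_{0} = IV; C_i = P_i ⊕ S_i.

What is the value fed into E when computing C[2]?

C[1]: S = E(K, 0b11101011) = 0b01111001; 0b01000010 ⊕ 0b01111001 = 0b00111011.
C[2]: S = E(K, 0b01111001) = 0b11101011; 0b10011101 ⊕ 0b11101011 = 0b01110110.
So the input to E for block [2] is 0b01111001.

0b01111001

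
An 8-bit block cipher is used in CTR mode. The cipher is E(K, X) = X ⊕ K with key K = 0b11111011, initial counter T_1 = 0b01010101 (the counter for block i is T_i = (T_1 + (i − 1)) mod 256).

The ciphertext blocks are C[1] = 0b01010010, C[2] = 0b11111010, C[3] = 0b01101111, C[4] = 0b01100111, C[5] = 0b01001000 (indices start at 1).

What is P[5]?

CTR decryption: S_i = E(K, T_i) where T_i is the counter for block i; P_i = C_i ⊕ S_i.
P[5]: T = 0b01011001, S = E(K, T) = 0b10100010; 0b01001000 ⊕ 0b10100010 = 0b11101010.

P[5] = 0b11101010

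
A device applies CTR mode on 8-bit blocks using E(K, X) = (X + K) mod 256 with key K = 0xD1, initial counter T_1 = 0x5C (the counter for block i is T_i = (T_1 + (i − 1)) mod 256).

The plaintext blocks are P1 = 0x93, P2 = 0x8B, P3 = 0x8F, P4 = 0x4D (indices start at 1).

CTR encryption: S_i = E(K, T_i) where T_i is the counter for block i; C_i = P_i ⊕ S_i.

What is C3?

C3 = 0xA0

C1: T = 0x5C, S = E(K, T) = 0x2D; 0x93 ⊕ 0x2D = 0xBE.
C2: T = 0x5D, S = E(K, T) = 0x2E; 0x8B ⊕ 0x2E = 0xA5.
C3: T = 0x5E, S = E(K, T) = 0x2F; 0x8F ⊕ 0x2F = 0xA0.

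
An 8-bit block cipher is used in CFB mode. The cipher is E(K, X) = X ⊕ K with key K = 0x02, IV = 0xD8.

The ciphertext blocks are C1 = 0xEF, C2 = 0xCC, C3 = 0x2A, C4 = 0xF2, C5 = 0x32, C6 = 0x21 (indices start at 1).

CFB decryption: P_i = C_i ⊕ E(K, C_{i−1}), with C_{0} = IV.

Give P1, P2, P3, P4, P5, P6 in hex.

P1 = 0x35, P2 = 0x21, P3 = 0xE4, P4 = 0xDA, P5 = 0xC2, P6 = 0x11

P1: E(K, 0xD8) = 0xDA; 0xEF ⊕ 0xDA = 0x35.
P2: E(K, 0xEF) = 0xED; 0xCC ⊕ 0xED = 0x21.
P3: E(K, 0xCC) = 0xCE; 0x2A ⊕ 0xCE = 0xE4.
P4: E(K, 0x2A) = 0x28; 0xF2 ⊕ 0x28 = 0xDA.
P5: E(K, 0xF2) = 0xF0; 0x32 ⊕ 0xF0 = 0xC2.
P6: E(K, 0x32) = 0x30; 0x21 ⊕ 0x30 = 0x11.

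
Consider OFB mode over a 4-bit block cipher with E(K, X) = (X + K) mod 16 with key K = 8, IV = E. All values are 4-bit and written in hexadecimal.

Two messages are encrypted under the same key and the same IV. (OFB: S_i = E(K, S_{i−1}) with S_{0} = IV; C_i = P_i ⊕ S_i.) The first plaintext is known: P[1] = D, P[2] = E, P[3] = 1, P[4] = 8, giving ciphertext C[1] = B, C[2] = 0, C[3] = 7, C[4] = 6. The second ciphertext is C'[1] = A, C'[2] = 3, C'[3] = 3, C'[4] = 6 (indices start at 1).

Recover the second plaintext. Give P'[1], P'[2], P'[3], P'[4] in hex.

P'[1] = C, P'[2] = D, P'[3] = 5, P'[4] = 8

In OFB with a reused IV, both messages share the same keystream S_i, so C_i ⊕ C'_i = P_i ⊕ P'_i and thus P'_i = P_i ⊕ C_i ⊕ C'_i.
P'[1]: D ⊕ B ⊕ A = C.
P'[2]: E ⊕ 0 ⊕ 3 = D.
P'[3]: 1 ⊕ 7 ⊕ 3 = 5.
P'[4]: 8 ⊕ 6 ⊕ 6 = 8.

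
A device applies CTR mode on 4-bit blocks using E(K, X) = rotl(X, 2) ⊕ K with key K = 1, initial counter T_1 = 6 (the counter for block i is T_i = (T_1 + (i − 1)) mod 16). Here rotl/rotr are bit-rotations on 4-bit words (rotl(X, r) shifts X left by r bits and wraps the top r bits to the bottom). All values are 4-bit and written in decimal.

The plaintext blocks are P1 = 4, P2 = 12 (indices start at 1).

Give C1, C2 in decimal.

C1 = 12, C2 = 0

CTR encryption: S_i = E(K, T_i) where T_i is the counter for block i; C_i = P_i ⊕ S_i.
C1: T = 6, S = E(K, T) = 8; 4 ⊕ 8 = 12.
C2: T = 7, S = E(K, T) = 12; 12 ⊕ 12 = 0.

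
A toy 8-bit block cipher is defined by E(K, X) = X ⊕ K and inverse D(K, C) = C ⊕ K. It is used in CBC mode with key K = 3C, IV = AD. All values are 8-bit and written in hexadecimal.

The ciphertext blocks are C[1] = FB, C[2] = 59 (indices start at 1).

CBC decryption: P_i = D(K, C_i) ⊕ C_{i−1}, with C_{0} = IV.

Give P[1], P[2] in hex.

P[1] = 6A, P[2] = 9E

P[1]: D(K, FB) = C7; C7 ⊕ AD = 6A.
P[2]: D(K, 59) = 65; 65 ⊕ FB = 9E.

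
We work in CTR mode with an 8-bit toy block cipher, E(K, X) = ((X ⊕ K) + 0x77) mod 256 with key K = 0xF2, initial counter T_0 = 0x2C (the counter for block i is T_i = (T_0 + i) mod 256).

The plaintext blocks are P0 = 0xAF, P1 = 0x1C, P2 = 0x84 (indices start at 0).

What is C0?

C0 = 0xFA

CTR encryption: S_i = E(K, T_i) where T_i is the counter for block i; C_i = P_i ⊕ S_i.
C0: T = 0x2C, S = E(K, T) = 0x55; 0xAF ⊕ 0x55 = 0xFA.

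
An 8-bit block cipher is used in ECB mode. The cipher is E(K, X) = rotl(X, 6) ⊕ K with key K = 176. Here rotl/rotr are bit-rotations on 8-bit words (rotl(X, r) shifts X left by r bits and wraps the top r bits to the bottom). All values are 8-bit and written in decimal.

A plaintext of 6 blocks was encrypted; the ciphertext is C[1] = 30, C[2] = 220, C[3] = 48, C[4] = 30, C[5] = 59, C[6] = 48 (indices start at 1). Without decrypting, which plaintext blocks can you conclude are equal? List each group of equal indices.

P[1] = P[4]; P[3] = P[6]

ECB encrypts each block independently with the same key, so equal ciphertext blocks imply equal plaintext blocks.
C[1] = C[4] = 30, so P[1] = P[4].
C[3] = C[6] = 48, so P[3] = P[6].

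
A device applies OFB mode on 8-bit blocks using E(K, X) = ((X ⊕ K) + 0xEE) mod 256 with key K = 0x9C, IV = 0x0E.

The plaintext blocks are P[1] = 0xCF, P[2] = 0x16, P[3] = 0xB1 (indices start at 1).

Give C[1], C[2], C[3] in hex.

C[1] = 0x4F, C[2] = 0x1C, C[3] = 0x35

OFB encryption: S_i = E(K, S_{i−1}) with S_{0} = IV; C_i = P_i ⊕ S_i.
C[1]: S = E(K, 0x0E) = 0x80; 0xCF ⊕ 0x80 = 0x4F.
C[2]: S = E(K, 0x80) = 0x0A; 0x16 ⊕ 0x0A = 0x1C.
C[3]: S = E(K, 0x0A) = 0x84; 0xB1 ⊕ 0x84 = 0x35.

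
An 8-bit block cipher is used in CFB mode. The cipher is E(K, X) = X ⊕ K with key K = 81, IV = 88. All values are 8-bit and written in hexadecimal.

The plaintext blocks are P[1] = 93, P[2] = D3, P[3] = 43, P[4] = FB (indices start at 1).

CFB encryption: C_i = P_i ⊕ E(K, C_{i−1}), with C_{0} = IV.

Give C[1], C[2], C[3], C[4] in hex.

C[1]: E(K, 88) = 09; 93 ⊕ 09 = 9A.
C[2]: E(K, 9A) = 1B; D3 ⊕ 1B = C8.
C[3]: E(K, C8) = 49; 43 ⊕ 49 = 0A.
C[4]: E(K, 0A) = 8B; FB ⊕ 8B = 70.

C[1] = 9A, C[2] = C8, C[3] = 0A, C[4] = 70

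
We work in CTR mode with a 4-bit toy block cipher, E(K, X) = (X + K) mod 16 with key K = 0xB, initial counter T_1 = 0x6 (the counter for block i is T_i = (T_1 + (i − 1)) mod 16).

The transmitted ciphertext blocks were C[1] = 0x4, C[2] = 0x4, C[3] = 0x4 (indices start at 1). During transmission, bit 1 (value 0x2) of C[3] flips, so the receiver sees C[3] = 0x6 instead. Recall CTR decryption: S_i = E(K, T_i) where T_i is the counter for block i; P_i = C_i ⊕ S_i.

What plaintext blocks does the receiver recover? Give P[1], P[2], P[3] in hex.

Only C[3] changed, to 0x6. In CTR, a change in C_i flips the same bit in P_i only; the keystream is unaffected. Decrypting the received ciphertext:
P[1]: T = 0x6, S = E(K, T) = 0x1; 0x4 ⊕ 0x1 = 0x5.
P[2]: T = 0x7, S = E(K, T) = 0x2; 0x4 ⊕ 0x2 = 0x6.
P[3]: T = 0x8, S = E(K, T) = 0x3; 0x6 ⊕ 0x3 = 0x5.
Blocks that differ from the original plaintext: P[3].

P[1] = 0x5, P[2] = 0x6, P[3] = 0x5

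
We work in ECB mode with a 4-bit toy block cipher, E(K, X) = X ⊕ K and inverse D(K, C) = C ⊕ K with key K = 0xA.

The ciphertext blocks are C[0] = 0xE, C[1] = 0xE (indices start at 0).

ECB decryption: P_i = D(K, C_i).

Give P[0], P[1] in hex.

P[0] = 0x4, P[1] = 0x4

P[0]: D(K, 0xE) = 0x4.
P[1]: D(K, 0xE) = 0x4.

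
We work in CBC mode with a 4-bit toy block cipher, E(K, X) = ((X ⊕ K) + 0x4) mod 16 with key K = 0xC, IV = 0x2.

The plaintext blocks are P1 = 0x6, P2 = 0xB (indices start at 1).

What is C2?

C2 = 0xF

CBC encryption: C_i = E(K, P_i ⊕ C_{i−1}), with C_{0} = IV.
C1: P1 ⊕ 0x2 = 0x4; E(K, 0x4) = 0xC.
C2: P2 ⊕ 0xC = 0x7; E(K, 0x7) = 0xF.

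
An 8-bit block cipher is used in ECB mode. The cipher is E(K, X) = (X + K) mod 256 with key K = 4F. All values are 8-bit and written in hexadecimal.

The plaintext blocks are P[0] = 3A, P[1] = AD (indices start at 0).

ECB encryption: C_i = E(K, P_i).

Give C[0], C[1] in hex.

C[0]: E(K, 3A) = 89.
C[1]: E(K, AD) = FC.

C[0] = 89, C[1] = FC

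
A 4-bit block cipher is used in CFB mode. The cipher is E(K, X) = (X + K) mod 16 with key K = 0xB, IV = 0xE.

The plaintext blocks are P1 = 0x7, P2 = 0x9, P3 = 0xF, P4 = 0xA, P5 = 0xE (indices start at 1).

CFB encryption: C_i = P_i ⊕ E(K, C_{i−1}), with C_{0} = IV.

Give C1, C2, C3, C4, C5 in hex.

C1 = 0xE, C2 = 0x0, C3 = 0x4, C4 = 0x5, C5 = 0xE

C1: E(K, 0xE) = 0x9; 0x7 ⊕ 0x9 = 0xE.
C2: E(K, 0xE) = 0x9; 0x9 ⊕ 0x9 = 0x0.
C3: E(K, 0x0) = 0xB; 0xF ⊕ 0xB = 0x4.
C4: E(K, 0x4) = 0xF; 0xA ⊕ 0xF = 0x5.
C5: E(K, 0x5) = 0x0; 0xE ⊕ 0x0 = 0xE.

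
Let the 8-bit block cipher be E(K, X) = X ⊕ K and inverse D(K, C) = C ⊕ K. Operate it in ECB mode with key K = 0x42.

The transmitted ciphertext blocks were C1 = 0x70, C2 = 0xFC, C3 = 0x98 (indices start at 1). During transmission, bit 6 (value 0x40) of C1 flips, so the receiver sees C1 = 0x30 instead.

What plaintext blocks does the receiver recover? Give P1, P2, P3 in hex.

ECB decryption: P_i = D(K, C_i).
Only C1 changed, to 0x30. In ECB, a change in C_i affects only P_i. Decrypting the received ciphertext:
P1: D(K, 0x30) = 0x72.
P2: D(K, 0xFC) = 0xBE.
P3: D(K, 0x98) = 0xDA.
Blocks that differ from the original plaintext: P1.

P1 = 0x72, P2 = 0xBE, P3 = 0xDA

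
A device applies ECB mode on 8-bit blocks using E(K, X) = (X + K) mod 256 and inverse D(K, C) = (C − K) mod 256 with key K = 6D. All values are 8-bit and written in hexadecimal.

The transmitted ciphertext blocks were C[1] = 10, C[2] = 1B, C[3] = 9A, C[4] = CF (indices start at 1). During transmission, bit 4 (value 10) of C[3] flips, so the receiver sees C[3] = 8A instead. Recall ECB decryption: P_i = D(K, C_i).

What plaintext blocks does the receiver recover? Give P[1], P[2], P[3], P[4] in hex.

P[1] = A3, P[2] = AE, P[3] = 1D, P[4] = 62

Only C[3] changed, to 8A. In ECB, a change in C_i affects only P_i. Decrypting the received ciphertext:
P[1]: D(K, 10) = A3.
P[2]: D(K, 1B) = AE.
P[3]: D(K, 8A) = 1D.
P[4]: D(K, CF) = 62.
Blocks that differ from the original plaintext: P[3].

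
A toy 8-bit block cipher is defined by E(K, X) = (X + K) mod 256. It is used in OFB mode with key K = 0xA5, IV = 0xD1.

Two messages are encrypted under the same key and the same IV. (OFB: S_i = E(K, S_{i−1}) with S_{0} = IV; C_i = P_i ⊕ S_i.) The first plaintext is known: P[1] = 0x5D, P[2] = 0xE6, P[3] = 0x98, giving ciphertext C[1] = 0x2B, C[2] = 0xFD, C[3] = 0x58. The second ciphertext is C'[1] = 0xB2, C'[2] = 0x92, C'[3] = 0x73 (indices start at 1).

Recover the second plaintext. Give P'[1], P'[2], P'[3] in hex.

P'[1] = 0xC4, P'[2] = 0x89, P'[3] = 0xB3

In OFB with a reused IV, both messages share the same keystream S_i, so C_i ⊕ C'_i = P_i ⊕ P'_i and thus P'_i = P_i ⊕ C_i ⊕ C'_i.
P'[1]: 0x5D ⊕ 0x2B ⊕ 0xB2 = 0xC4.
P'[2]: 0xE6 ⊕ 0xFD ⊕ 0x92 = 0x89.
P'[3]: 0x98 ⊕ 0x58 ⊕ 0x73 = 0xB3.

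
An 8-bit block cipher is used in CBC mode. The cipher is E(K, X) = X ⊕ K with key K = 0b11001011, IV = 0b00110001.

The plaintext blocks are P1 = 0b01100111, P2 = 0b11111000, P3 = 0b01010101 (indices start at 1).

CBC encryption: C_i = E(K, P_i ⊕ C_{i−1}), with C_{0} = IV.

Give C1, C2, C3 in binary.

C1: P1 ⊕ 0b00110001 = 0b01010110; E(K, 0b01010110) = 0b10011101.
C2: P2 ⊕ 0b10011101 = 0b01100101; E(K, 0b01100101) = 0b10101110.
C3: P3 ⊕ 0b10101110 = 0b11111011; E(K, 0b11111011) = 0b00110000.

C1 = 0b10011101, C2 = 0b10101110, C3 = 0b00110000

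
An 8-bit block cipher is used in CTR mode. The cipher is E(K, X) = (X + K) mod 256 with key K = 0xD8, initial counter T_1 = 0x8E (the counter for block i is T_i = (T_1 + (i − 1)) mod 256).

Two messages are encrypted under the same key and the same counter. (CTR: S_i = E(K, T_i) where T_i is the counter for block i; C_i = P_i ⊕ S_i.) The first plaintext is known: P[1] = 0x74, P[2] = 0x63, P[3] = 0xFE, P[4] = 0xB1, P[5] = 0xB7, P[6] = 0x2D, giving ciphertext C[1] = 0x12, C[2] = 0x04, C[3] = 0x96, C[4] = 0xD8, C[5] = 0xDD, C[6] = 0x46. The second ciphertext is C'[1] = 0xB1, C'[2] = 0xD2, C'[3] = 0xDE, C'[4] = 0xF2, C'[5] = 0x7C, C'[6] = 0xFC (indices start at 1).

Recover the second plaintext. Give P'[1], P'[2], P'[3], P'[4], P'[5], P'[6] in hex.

P'[1] = 0xD7, P'[2] = 0xB5, P'[3] = 0xB6, P'[4] = 0x9B, P'[5] = 0x16, P'[6] = 0x97

In CTR with a reused counter, both messages share the same keystream S_i, so C_i ⊕ C'_i = P_i ⊕ P'_i and thus P'_i = P_i ⊕ C_i ⊕ C'_i.
P'[1]: 0x74 ⊕ 0x12 ⊕ 0xB1 = 0xD7.
P'[2]: 0x63 ⊕ 0x04 ⊕ 0xD2 = 0xB5.
P'[3]: 0xFE ⊕ 0x96 ⊕ 0xDE = 0xB6.
P'[4]: 0xB1 ⊕ 0xD8 ⊕ 0xF2 = 0x9B.
P'[5]: 0xB7 ⊕ 0xDD ⊕ 0x7C = 0x16.
P'[6]: 0x2D ⊕ 0x46 ⊕ 0xFC = 0x97.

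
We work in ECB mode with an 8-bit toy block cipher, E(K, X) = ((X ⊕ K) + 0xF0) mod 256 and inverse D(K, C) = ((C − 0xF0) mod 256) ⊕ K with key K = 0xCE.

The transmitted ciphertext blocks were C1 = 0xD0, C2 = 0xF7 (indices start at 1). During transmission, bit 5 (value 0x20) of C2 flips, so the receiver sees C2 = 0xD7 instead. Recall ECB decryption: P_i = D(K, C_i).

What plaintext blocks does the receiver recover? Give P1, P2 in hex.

P1 = 0x2E, P2 = 0x29

Only C2 changed, to 0xD7. In ECB, a change in C_i affects only P_i. Decrypting the received ciphertext:
P1: D(K, 0xD0) = 0x2E.
P2: D(K, 0xD7) = 0x29.
Blocks that differ from the original plaintext: P2.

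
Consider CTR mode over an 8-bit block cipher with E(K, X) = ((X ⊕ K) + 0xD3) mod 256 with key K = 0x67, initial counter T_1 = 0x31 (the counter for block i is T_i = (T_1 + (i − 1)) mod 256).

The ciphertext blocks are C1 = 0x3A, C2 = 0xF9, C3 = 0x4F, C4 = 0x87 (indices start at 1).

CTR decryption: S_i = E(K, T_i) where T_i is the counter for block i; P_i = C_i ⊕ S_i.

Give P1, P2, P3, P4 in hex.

P1: T = 0x31, S = E(K, T) = 0x29; 0x3A ⊕ 0x29 = 0x13.
P2: T = 0x32, S = E(K, T) = 0x28; 0xF9 ⊕ 0x28 = 0xD1.
P3: T = 0x33, S = E(K, T) = 0x27; 0x4F ⊕ 0x27 = 0x68.
P4: T = 0x34, S = E(K, T) = 0x26; 0x87 ⊕ 0x26 = 0xA1.

P1 = 0x13, P2 = 0xD1, P3 = 0x68, P4 = 0xA1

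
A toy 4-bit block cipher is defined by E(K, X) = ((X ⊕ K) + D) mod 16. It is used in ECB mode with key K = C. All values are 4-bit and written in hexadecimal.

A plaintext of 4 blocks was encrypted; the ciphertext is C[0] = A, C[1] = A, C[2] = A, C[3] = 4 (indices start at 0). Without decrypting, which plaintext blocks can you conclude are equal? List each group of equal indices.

ECB encrypts each block independently with the same key, so equal ciphertext blocks imply equal plaintext blocks.
C[0] = C[1] = C[2] = A, so P[0] = P[1] = P[2].

P[0] = P[1] = P[2]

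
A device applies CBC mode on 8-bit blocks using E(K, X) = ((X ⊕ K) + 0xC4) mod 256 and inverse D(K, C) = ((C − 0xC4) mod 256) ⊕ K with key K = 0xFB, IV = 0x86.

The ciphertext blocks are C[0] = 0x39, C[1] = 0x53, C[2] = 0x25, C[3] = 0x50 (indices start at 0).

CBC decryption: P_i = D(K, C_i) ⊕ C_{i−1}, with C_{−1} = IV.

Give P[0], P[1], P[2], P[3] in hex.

P[0] = 0x08, P[1] = 0x4D, P[2] = 0xC9, P[3] = 0x52

P[0]: D(K, 0x39) = 0x8E; 0x8E ⊕ 0x86 = 0x08.
P[1]: D(K, 0x53) = 0x74; 0x74 ⊕ 0x39 = 0x4D.
P[2]: D(K, 0x25) = 0x9A; 0x9A ⊕ 0x53 = 0xC9.
P[3]: D(K, 0x50) = 0x77; 0x77 ⊕ 0x25 = 0x52.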